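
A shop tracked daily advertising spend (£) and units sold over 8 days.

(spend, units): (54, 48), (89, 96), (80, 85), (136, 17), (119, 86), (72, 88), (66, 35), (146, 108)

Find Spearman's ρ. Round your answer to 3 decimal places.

Rank spend: 1, 5, 4, 7, 6, 3, 2, 8
Rank units: 3, 7, 4, 1, 5, 6, 2, 8
d = rank(spend) − rank(units): -2, -2, 0, 6, 1, -3, 0, 0; Σd² = 54
ρ = 1 − 6Σd² / [n(n²−1)] = 1 − 6×54 / (8×63) = 1 − 324/504 ≈ 0.357

0.357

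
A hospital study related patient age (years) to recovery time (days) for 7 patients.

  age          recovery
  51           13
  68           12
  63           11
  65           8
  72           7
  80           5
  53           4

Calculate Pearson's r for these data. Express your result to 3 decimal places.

-0.309

n = 7, Σx = 452, Σy = 60, Σx² = 29812, Σy² = 588, Σxy = 3808
nΣxy − ΣxΣy = 26656 − 27120 = -464
nΣx² − (Σx)² = 208684 − 204304 = 4380; nΣy² − (Σy)² = 4116 − 3600 = 516
r = -464 / √(4380 × 516) = -464 / 1503.3562 ≈ -0.309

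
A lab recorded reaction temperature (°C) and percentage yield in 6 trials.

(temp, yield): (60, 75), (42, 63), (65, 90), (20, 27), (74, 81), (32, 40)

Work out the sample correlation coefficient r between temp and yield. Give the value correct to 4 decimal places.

0.9539

n = 6, Σx = 293, Σy = 376, Σx² = 16489, Σy² = 26584, Σxy = 20810
nΣxy − ΣxΣy = 124860 − 110168 = 14692
nΣx² − (Σx)² = 98934 − 85849 = 13085; nΣy² − (Σy)² = 159504 − 141376 = 18128
r = 14692 / √(13085 × 18128) = 14692 / 15401.4571 ≈ 0.9539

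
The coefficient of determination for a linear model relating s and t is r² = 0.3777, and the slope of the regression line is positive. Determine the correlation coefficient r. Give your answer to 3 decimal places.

|r| = √0.3777 = 0.615
The association is positive, so r = 0.615.

0.615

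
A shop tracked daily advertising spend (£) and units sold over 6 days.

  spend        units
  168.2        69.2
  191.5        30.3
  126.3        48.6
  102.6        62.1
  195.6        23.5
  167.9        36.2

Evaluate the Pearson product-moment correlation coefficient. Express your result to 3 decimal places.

n = 6, Σx = 952.1, Σy = 269.9, Σx² = 157891.71, Σy² = 13787.79, Σxy = 40626.11
nΣxy − ΣxΣy = 243756.66 − 256971.79 = -13215.13
nΣx² − (Σx)² = 947350.26 − 906494.41 = 40855.85; nΣy² − (Σy)² = 82726.74 − 72846.01 = 9880.73
r = -13215.13 / √(40855.85 × 9880.73) = -13215.13 / 20091.9293 ≈ -0.658

-0.658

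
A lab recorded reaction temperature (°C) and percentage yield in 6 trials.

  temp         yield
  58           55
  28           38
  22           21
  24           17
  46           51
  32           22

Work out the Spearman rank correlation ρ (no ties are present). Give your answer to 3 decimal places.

Rank temp: 6, 3, 1, 2, 5, 4
Rank yield: 6, 4, 2, 1, 5, 3
d = rank(temp) − rank(yield): 0, -1, -1, 1, 0, 1; Σd² = 4
ρ = 1 − 6Σd² / [n(n²−1)] = 1 − 6×4 / (6×35) = 1 − 24/210 ≈ 0.886

0.886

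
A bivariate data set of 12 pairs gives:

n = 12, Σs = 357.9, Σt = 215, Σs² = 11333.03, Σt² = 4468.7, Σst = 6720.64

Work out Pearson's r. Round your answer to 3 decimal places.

r = (nΣst − ΣsΣt) / √[(nΣs² − (Σs)²)(nΣt² − (Σt)²)]
Numerator: 12×6720.64 − 357.9×215 = 3699.18
Denominator: √[(135996.36 − 128092.41)(53624.4 − 46225)] = √[7903.95 × 7399.4] = 7647.5151
r = 3699.18 / 7647.5151 ≈ 0.484

0.484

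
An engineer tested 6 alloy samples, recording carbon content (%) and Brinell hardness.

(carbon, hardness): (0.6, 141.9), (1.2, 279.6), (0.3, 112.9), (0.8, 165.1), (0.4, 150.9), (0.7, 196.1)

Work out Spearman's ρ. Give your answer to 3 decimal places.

Rank carbon: 3, 6, 1, 5, 2, 4
Rank hardness: 2, 6, 1, 4, 3, 5
d = rank(carbon) − rank(hardness): 1, 0, 0, 1, -1, -1; Σd² = 4
ρ = 1 − 6Σd² / [n(n²−1)] = 1 − 6×4 / (6×35) = 1 − 24/210 ≈ 0.886

0.886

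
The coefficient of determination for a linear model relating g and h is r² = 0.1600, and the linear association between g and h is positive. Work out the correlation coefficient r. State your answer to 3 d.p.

0.400

|r| = √0.1600 = 0.400
The association is positive, so r = 0.400.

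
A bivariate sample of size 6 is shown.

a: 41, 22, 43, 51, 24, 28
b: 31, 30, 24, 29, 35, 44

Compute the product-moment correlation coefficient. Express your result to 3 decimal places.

n = 6, Σa = 209, Σb = 193, Σa² = 7975, Σb² = 6439, Σab = 6514
nΣab − ΣaΣb = 39084 − 40337 = -1253
nΣa² − (Σa)² = 47850 − 43681 = 4169; nΣb² − (Σb)² = 38634 − 37249 = 1385
r = -1253 / √(4169 × 1385) = -1253 / 2402.9284 ≈ -0.521

-0.521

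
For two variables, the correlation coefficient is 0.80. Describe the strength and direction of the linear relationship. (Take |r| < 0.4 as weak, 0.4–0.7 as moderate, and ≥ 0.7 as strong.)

strong positive

r = 0.80 > 0 so the relationship is positive.
|r| = 0.80, which falls in the strong range.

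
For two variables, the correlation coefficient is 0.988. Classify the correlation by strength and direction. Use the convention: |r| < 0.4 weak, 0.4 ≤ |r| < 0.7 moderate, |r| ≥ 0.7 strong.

strong positive

r = 0.988 > 0 so the relationship is positive.
|r| = 0.988, which falls in the strong range.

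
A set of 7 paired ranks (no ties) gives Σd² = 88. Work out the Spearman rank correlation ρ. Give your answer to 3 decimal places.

ρ = 1 − 6Σd² / [n(n²−1)] = 1 − 6×88 / (7×48)
  = 1 − 528/336 = 1 − 1.5714 ≈ -0.571

-0.571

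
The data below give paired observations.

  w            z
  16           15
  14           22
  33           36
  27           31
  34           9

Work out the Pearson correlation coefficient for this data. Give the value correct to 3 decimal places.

n = 5, Σw = 124, Σz = 113, Σw² = 3426, Σz² = 3047, Σwz = 2879
nΣwz − ΣwΣz = 14395 − 14012 = 383
nΣw² − (Σw)² = 17130 − 15376 = 1754; nΣz² − (Σz)² = 15235 − 12769 = 2466
r = 383 / √(1754 × 2466) = 383 / 2079.7509 ≈ 0.184

0.184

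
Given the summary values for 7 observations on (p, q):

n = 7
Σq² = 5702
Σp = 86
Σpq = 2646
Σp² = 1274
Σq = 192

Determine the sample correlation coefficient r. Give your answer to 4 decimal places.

r = (nΣpq − ΣpΣq) / √[(nΣp² − (Σp)²)(nΣq² − (Σq)²)]
Numerator: 7×2646 − 86×192 = 2010
Denominator: √[(8918 − 7396)(39914 − 36864)] = √[1522 × 3050] = 2154.5533
r = 2010 / 2154.5533 ≈ 0.9329

0.9329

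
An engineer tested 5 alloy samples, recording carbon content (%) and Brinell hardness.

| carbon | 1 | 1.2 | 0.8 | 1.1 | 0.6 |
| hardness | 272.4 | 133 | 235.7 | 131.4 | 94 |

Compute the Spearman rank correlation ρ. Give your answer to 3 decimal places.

Rank carbon: 3, 5, 2, 4, 1
Rank hardness: 5, 3, 4, 2, 1
d = rank(carbon) − rank(hardness): -2, 2, -2, 2, 0; Σd² = 16
ρ = 1 − 6Σd² / [n(n²−1)] = 1 − 6×16 / (5×24) = 1 − 96/120 ≈ 0.200

0.200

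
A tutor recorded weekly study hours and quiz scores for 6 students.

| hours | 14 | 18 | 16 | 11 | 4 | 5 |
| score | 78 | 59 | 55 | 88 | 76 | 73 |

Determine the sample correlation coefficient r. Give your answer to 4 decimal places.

n = 6, Σx = 68, Σy = 429, Σx² = 938, Σy² = 31439, Σxy = 4671
nΣxy − ΣxΣy = 28026 − 29172 = -1146
nΣx² − (Σx)² = 5628 − 4624 = 1004; nΣy² − (Σy)² = 188634 − 184041 = 4593
r = -1146 / √(1004 × 4593) = -1146 / 2147.4105 ≈ -0.5337

-0.5337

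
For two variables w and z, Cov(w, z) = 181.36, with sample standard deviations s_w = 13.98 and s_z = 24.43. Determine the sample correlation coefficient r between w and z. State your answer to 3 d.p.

0.531

r = Cov(w,z) / (s_w · s_z) = 181.36 / (13.98 × 24.43)
  = 181.36 / 341.5314 ≈ 0.531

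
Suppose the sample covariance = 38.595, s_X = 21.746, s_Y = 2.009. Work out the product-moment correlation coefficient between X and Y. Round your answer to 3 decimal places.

r = Cov(X,Y) / (s_X · s_Y) = 38.595 / (21.746 × 2.009)
  = 38.595 / 43.6877 ≈ 0.883

0.883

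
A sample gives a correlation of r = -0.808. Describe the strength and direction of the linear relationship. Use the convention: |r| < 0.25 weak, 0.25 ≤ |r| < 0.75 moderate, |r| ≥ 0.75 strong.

r = -0.808 < 0 so the relationship is negative.
|r| = 0.808, which falls in the strong range.

strong negative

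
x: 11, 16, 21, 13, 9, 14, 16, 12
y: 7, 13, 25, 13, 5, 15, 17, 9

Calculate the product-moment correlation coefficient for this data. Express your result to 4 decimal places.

n = 8, Σx = 112, Σy = 104, Σx² = 1664, Σy² = 1632, Σxy = 1614
nΣxy − ΣxΣy = 12912 − 11648 = 1264
nΣx² − (Σx)² = 13312 − 12544 = 768; nΣy² − (Σy)² = 13056 − 10816 = 2240
r = 1264 / √(768 × 2240) = 1264 / 1311.6097 ≈ 0.9637

0.9637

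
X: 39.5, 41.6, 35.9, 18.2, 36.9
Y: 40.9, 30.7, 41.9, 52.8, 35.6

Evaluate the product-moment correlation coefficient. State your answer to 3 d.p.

n = 5, ΣX = 172.1, ΣY = 201.9, ΣX² = 6272.47, ΣY² = 8426.11, ΣXY = 6671.48
nΣXY − ΣXΣY = 33357.4 − 34746.99 = -1389.59
nΣX² − (ΣX)² = 31362.35 − 29618.41 = 1743.94; nΣY² − (ΣY)² = 42130.55 − 40763.61 = 1366.94
r = -1389.59 / √(1743.94 × 1366.94) = -1389.59 / 1543.9758 ≈ -0.900

-0.900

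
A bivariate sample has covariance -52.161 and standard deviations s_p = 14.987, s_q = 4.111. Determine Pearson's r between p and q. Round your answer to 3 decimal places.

-0.847

r = Cov(p,q) / (s_p · s_q) = -52.161 / (14.987 × 4.111)
  = -52.161 / 61.6116 ≈ -0.847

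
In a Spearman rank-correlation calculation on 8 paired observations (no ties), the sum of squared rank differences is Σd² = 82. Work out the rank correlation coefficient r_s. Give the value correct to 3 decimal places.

0.024

ρ = 1 − 6Σd² / [n(n²−1)] = 1 − 6×82 / (8×63)
  = 1 − 492/504 = 1 − 0.9762 ≈ 0.024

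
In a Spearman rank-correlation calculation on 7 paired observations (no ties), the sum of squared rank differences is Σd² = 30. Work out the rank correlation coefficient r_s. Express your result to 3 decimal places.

0.464

ρ = 1 − 6Σd² / [n(n²−1)] = 1 − 6×30 / (7×48)
  = 1 − 180/336 = 1 − 0.5357 ≈ 0.464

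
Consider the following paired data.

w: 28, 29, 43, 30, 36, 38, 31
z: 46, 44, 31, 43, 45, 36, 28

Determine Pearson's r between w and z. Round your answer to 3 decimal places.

-0.500

n = 7, Σw = 235, Σz = 273, Σw² = 8075, Σz² = 10967, Σwz = 9043
nΣwz − ΣwΣz = 63301 − 64155 = -854
nΣw² − (Σw)² = 56525 − 55225 = 1300; nΣz² − (Σz)² = 76769 − 74529 = 2240
r = -854 / √(1300 × 2240) = -854 / 1706.4583 ≈ -0.500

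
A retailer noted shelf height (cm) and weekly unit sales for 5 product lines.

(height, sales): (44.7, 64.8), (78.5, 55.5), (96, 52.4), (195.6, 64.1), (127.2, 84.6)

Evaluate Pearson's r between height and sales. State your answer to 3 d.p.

n = 5, Σx = 542, Σy = 321.4, Σx² = 71815.54, Σy² = 21291.02, Σxy = 35582.79
nΣxy − ΣxΣy = 177913.95 − 174198.8 = 3715.15
nΣx² − (Σx)² = 359077.7 − 293764 = 65313.7; nΣy² − (Σy)² = 106455.1 − 103297.96 = 3157.14
r = 3715.15 / √(65313.7 × 3157.14) = 3715.15 / 14359.8222 ≈ 0.259

0.259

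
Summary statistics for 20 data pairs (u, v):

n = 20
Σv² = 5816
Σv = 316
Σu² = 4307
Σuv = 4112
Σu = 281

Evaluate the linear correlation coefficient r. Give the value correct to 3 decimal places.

-0.603

r = (nΣuv − ΣuΣv) / √[(nΣu² − (Σu)²)(nΣv² − (Σv)²)]
Numerator: 20×4112 − 281×316 = -6556
Denominator: √[(86140 − 78961)(116320 − 99856)] = √[7179 × 16464] = 10871.7550
r = -6556 / 10871.7550 ≈ -0.603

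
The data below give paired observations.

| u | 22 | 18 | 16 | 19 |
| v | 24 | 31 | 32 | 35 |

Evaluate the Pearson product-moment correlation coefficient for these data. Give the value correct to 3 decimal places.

n = 4, Σu = 75, Σv = 122, Σu² = 1425, Σv² = 3786, Σuv = 2263
nΣuv − ΣuΣv = 9052 − 9150 = -98
nΣu² − (Σu)² = 5700 − 5625 = 75; nΣv² − (Σv)² = 15144 − 14884 = 260
r = -98 / √(75 × 260) = -98 / 139.6424 ≈ -0.702

-0.702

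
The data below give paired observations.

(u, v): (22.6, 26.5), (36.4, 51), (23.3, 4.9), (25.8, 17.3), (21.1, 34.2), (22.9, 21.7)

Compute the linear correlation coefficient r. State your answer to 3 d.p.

n = 6, Σu = 152.1, Σv = 155.6, Σu² = 4013.87, Σv² = 5267.08, Σuv = 4234.36
nΣuv − ΣuΣv = 25406.16 − 23666.76 = 1739.4
nΣu² − (Σu)² = 24083.22 − 23134.41 = 948.81; nΣv² − (Σv)² = 31602.48 − 24211.36 = 7391.12
r = 1739.4 / √(948.81 × 7391.12) = 1739.4 / 2648.1632 ≈ 0.657

0.657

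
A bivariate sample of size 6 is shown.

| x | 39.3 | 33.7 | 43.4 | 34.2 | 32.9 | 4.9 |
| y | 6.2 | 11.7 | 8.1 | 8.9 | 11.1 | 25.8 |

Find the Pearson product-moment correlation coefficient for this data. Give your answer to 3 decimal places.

-0.976

n = 6, Σx = 188.4, Σy = 71.8, Σx² = 6839.8, Σy² = 1109, Σxy = 1785.48
nΣxy − ΣxΣy = 10712.88 − 13527.12 = -2814.24
nΣx² − (Σx)² = 41038.8 − 35494.56 = 5544.24; nΣy² − (Σy)² = 6654 − 5155.24 = 1498.76
r = -2814.24 / √(5544.24 × 1498.76) = -2814.24 / 2882.6178 ≈ -0.976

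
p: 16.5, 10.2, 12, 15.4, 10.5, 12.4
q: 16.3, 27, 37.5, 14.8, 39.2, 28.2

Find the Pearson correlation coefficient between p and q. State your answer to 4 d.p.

-0.8201

n = 6, Σp = 77, Σq = 163, Σp² = 1021.46, Σq² = 4951.86, Σpq = 1983.55
nΣpq − ΣpΣq = 11901.3 − 12551 = -649.7
nΣp² − (Σp)² = 6128.76 − 5929 = 199.76; nΣq² − (Σq)² = 29711.16 − 26569 = 3142.16
r = -649.7 / √(199.76 × 3142.16) = -649.7 / 792.2612 ≈ -0.8201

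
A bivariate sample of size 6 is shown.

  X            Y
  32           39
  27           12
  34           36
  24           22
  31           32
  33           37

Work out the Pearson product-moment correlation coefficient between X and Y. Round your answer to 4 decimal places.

n = 6, ΣX = 181, ΣY = 178, ΣX² = 5535, ΣY² = 5838, ΣXY = 5537
nΣXY − ΣXΣY = 33222 − 32218 = 1004
nΣX² − (ΣX)² = 33210 − 32761 = 449; nΣY² − (ΣY)² = 35028 − 31684 = 3344
r = 1004 / √(449 × 3344) = 1004 / 1225.3391 ≈ 0.8194

0.8194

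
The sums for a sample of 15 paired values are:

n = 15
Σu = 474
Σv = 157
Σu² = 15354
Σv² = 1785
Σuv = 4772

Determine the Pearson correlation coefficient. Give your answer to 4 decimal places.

-0.8200

r = (nΣuv − ΣuΣv) / √[(nΣu² − (Σu)²)(nΣv² − (Σv)²)]
Numerator: 15×4772 − 474×157 = -2838
Denominator: √[(230310 − 224676)(26775 − 24649)] = √[5634 × 2126] = 3460.9080
r = -2838 / 3460.9080 ≈ -0.8200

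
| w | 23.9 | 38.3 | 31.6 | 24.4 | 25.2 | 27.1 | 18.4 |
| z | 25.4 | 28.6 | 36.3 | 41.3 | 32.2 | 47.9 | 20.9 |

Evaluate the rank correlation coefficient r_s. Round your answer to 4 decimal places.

0.4643

Rank w: 2, 7, 6, 3, 4, 5, 1
Rank z: 2, 3, 5, 6, 4, 7, 1
d = rank(w) − rank(z): 0, 4, 1, -3, 0, -2, 0; Σd² = 30
ρ = 1 − 6Σd² / [n(n²−1)] = 1 − 6×30 / (7×48) = 1 − 180/336 ≈ 0.4643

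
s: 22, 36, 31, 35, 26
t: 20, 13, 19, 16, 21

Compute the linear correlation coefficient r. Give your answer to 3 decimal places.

n = 5, Σs = 150, Σt = 89, Σs² = 4642, Σt² = 1627, Σst = 2603
nΣst − ΣsΣt = 13015 − 13350 = -335
nΣs² − (Σs)² = 23210 − 22500 = 710; nΣt² − (Σt)² = 8135 − 7921 = 214
r = -335 / √(710 × 214) = -335 / 389.7948 ≈ -0.859

-0.859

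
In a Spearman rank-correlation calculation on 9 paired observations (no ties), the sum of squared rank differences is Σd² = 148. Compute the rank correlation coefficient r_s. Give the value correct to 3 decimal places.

ρ = 1 − 6Σd² / [n(n²−1)] = 1 − 6×148 / (9×80)
  = 1 − 888/720 = 1 − 1.2333 ≈ -0.233

-0.233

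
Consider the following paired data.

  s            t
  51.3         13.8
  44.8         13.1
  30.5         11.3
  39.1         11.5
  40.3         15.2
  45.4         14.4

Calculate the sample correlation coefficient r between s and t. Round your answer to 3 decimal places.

n = 6, Σs = 251.4, Σt = 79.3, Σs² = 10783.04, Σt² = 1060.39, Σst = 3355.44
nΣst − ΣsΣt = 20132.64 − 19936.02 = 196.62
nΣs² − (Σs)² = 64698.24 − 63201.96 = 1496.28; nΣt² − (Σt)² = 6362.34 − 6288.49 = 73.85
r = 196.62 / √(1496.28 × 73.85) = 196.62 / 332.4158 ≈ 0.591

0.591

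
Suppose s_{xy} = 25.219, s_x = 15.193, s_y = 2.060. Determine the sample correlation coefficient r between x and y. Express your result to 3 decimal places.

r = Cov(x,y) / (s_x · s_y) = 25.219 / (15.193 × 2.060)
  = 25.219 / 31.2976 ≈ 0.806

0.806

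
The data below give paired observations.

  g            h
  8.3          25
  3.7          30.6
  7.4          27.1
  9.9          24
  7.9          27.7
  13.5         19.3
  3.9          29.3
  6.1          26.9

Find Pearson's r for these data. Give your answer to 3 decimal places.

n = 8, Σg = 60.7, Σh = 209.9, Σg² = 532.43, Σh² = 5593.65, Σgh = 1516.6
nΣgh − ΣgΣh = 12132.8 − 12740.93 = -608.13
nΣg² − (Σg)² = 4259.44 − 3684.49 = 574.95; nΣh² − (Σh)² = 44749.2 − 44058.01 = 691.19
r = -608.13 / √(574.95 × 691.19) = -608.13 / 630.3965 ≈ -0.965

-0.965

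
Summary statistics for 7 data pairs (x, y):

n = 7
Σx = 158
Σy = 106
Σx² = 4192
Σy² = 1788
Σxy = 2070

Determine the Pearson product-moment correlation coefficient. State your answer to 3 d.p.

-0.954

r = (nΣxy − ΣxΣy) / √[(nΣx² − (Σx)²)(nΣy² − (Σy)²)]
Numerator: 7×2070 − 158×106 = -2258
Denominator: √[(29344 − 24964)(12516 − 11236)] = √[4380 × 1280] = 2367.7838
r = -2258 / 2367.7838 ≈ -0.954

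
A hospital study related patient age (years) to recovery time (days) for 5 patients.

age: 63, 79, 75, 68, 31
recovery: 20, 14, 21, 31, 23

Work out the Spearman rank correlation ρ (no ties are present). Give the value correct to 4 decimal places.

-0.5000

Rank age: 2, 5, 4, 3, 1
Rank recovery: 2, 1, 3, 5, 4
d = rank(age) − rank(recovery): 0, 4, 1, -2, -3; Σd² = 30
ρ = 1 − 6Σd² / [n(n²−1)] = 1 − 6×30 / (5×24) = 1 − 180/120 ≈ -0.5000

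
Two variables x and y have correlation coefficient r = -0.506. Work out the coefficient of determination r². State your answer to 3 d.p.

r² = (-0.506)² = 0.256

0.256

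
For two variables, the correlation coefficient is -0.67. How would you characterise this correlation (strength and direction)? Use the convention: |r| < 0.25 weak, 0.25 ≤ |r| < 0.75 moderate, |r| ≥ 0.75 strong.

moderate negative

r = -0.67 < 0 so the relationship is negative.
|r| = 0.67, which falls in the moderate range.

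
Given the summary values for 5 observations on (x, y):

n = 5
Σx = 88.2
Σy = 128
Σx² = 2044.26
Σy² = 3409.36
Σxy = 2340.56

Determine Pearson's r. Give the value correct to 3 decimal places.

r = (nΣxy − ΣxΣy) / √[(nΣx² − (Σx)²)(nΣy² − (Σy)²)]
Numerator: 5×2340.56 − 88.2×128 = 413.2
Denominator: √[(10221.3 − 7779.24)(17046.8 − 16384)] = √[2442.06 × 662.8] = 1272.2411
r = 413.2 / 1272.2411 ≈ 0.325

0.325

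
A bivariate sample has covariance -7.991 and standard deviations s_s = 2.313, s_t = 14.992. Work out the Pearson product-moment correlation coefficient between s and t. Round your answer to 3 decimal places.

-0.230

r = Cov(s,t) / (s_s · s_t) = -7.991 / (2.313 × 14.992)
  = -7.991 / 34.6765 ≈ -0.230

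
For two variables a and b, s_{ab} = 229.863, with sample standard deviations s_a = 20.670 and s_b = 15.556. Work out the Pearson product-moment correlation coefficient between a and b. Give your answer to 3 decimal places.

r = Cov(a,b) / (s_a · s_b) = 229.863 / (20.670 × 15.556)
  = 229.863 / 321.5425 ≈ 0.715

0.715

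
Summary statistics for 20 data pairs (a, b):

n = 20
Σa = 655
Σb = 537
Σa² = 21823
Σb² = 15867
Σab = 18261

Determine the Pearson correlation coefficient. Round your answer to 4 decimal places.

r = (nΣab − ΣaΣb) / √[(nΣa² − (Σa)²)(nΣb² − (Σb)²)]
Numerator: 20×18261 − 655×537 = 13485
Denominator: √[(436460 − 429025)(317340 − 288369)] = √[7435 × 28971] = 14676.4909
r = 13485 / 14676.4909 ≈ 0.9188

0.9188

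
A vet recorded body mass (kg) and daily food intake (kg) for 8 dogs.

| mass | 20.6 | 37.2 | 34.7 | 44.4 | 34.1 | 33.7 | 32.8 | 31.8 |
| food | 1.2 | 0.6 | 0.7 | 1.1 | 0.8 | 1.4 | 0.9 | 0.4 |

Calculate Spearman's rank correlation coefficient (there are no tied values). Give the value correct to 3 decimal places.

Rank mass: 1, 7, 6, 8, 5, 4, 3, 2
Rank food: 7, 2, 3, 6, 4, 8, 5, 1
d = rank(mass) − rank(food): -6, 5, 3, 2, 1, -4, -2, 1; Σd² = 96
ρ = 1 − 6Σd² / [n(n²−1)] = 1 − 6×96 / (8×63) = 1 − 576/504 ≈ -0.143

-0.143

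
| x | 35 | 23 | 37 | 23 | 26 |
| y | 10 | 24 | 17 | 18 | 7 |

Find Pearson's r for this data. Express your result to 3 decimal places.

n = 5, Σx = 144, Σy = 76, Σx² = 4328, Σy² = 1338, Σxy = 2127
nΣxy − ΣxΣy = 10635 − 10944 = -309
nΣx² − (Σx)² = 21640 − 20736 = 904; nΣy² − (Σy)² = 6690 − 5776 = 914
r = -309 / √(904 × 914) = -309 / 908.9862 ≈ -0.340

-0.340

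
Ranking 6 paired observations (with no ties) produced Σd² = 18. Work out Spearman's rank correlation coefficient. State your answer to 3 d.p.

ρ = 1 − 6Σd² / [n(n²−1)] = 1 − 6×18 / (6×35)
  = 1 − 108/210 = 1 − 0.5143 ≈ 0.486

0.486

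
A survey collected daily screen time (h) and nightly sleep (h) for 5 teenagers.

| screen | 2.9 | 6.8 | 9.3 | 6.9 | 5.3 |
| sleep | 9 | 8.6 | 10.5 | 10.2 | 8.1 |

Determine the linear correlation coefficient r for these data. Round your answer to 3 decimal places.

0.617

n = 5, Σx = 31.2, Σy = 46.4, Σx² = 216.84, Σy² = 434.86, Σxy = 295.54
nΣxy − ΣxΣy = 1477.7 − 1447.68 = 30.02
nΣx² − (Σx)² = 1084.2 − 973.44 = 110.76; nΣy² − (Σy)² = 2174.3 − 2152.96 = 21.34
r = 30.02 / √(110.76 × 21.34) = 30.02 / 48.6171 ≈ 0.617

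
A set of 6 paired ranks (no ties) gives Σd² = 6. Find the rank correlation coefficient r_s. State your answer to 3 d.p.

0.829

ρ = 1 − 6Σd² / [n(n²−1)] = 1 − 6×6 / (6×35)
  = 1 − 36/210 = 1 − 0.1714 ≈ 0.829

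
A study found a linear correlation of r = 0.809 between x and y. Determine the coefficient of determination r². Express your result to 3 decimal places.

r² = (0.809)² = 0.654

0.654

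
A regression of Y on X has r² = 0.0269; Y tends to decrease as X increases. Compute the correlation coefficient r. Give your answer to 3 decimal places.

|r| = √0.0269 = 0.164
The association is negative, so r = −0.164.

-0.164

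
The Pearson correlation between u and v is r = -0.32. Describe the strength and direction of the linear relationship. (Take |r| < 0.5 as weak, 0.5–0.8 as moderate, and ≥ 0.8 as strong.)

r = -0.32 < 0 so the relationship is negative.
|r| = 0.32, which falls in the weak range.

weak negative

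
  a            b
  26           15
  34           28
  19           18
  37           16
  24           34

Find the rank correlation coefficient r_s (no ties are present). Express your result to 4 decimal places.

-0.3000

Rank a: 3, 4, 1, 5, 2
Rank b: 1, 4, 3, 2, 5
d = rank(a) − rank(b): 2, 0, -2, 3, -3; Σd² = 26
ρ = 1 − 6Σd² / [n(n²−1)] = 1 − 6×26 / (5×24) = 1 − 156/120 ≈ -0.3000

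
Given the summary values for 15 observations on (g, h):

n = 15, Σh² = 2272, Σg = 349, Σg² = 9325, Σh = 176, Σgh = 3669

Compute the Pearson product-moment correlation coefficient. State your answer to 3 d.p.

r = (nΣgh − ΣgΣh) / √[(nΣg² − (Σg)²)(nΣh² − (Σh)²)]
Numerator: 15×3669 − 349×176 = -6389
Denominator: √[(139875 − 121801)(34080 − 30976)] = √[18074 × 3104] = 7490.1065
r = -6389 / 7490.1065 ≈ -0.853

-0.853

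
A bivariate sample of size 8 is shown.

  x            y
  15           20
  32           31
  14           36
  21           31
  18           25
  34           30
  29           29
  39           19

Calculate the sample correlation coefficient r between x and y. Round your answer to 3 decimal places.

-0.209

n = 8, Σx = 202, Σy = 221, Σx² = 5728, Σy² = 6345, Σxy = 5499
nΣxy − ΣxΣy = 43992 − 44642 = -650
nΣx² − (Σx)² = 45824 − 40804 = 5020; nΣy² − (Σy)² = 50760 − 48841 = 1919
r = -650 / √(5020 × 1919) = -650 / 3103.7687 ≈ -0.209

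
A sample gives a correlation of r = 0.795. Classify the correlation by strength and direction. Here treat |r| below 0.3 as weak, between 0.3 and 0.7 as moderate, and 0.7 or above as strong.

strong positive

r = 0.795 > 0 so the relationship is positive.
|r| = 0.795, which falls in the strong range.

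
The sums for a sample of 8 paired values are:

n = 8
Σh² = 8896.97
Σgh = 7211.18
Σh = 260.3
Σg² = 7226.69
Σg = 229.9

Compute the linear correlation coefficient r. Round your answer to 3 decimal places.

r = (nΣgh − ΣgΣh) / √[(nΣg² − (Σg)²)(nΣh² − (Σh)²)]
Numerator: 8×7211.18 − 229.9×260.3 = -2153.53
Denominator: √[(57813.52 − 52854.01)(71175.76 − 67756.09)] = √[4959.51 × 3419.67] = 4118.2384
r = -2153.53 / 4118.2384 ≈ -0.523

-0.523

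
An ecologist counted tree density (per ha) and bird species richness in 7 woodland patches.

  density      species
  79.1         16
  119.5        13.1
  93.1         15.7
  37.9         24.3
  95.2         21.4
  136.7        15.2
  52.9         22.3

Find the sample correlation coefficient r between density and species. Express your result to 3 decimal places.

-0.811

n = 7, Σx = 614.4, Σy = 128, Σx² = 61189.42, Σy² = 2450.88, Σxy = 10508.48
nΣxy − ΣxΣy = 73559.36 − 78643.2 = -5083.84
nΣx² − (Σx)² = 428325.94 − 377487.36 = 50838.58; nΣy² − (Σy)² = 17156.16 − 16384 = 772.16
r = -5083.84 / √(50838.58 × 772.16) = -5083.84 / 6265.4224 ≈ -0.811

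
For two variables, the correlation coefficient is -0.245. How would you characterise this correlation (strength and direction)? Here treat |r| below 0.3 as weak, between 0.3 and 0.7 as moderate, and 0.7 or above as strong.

r = -0.245 < 0 so the relationship is negative.
|r| = 0.245, which falls in the weak range.

weak negative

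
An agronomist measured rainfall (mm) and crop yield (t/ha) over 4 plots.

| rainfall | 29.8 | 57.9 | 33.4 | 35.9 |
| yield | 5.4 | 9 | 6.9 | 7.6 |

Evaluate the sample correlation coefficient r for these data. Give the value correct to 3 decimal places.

n = 4, Σx = 157, Σy = 28.9, Σx² = 6644.82, Σy² = 215.53, Σxy = 1185.32
nΣxy − ΣxΣy = 4741.28 − 4537.3 = 203.98
nΣx² − (Σx)² = 26579.28 − 24649 = 1930.28; nΣy² − (Σy)² = 862.12 − 835.21 = 26.91
r = 203.98 / √(1930.28 × 26.91) = 203.98 / 227.9119 ≈ 0.895

0.895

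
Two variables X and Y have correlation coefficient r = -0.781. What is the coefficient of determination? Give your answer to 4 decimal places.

r² = (-0.781)² = 0.6100

0.6100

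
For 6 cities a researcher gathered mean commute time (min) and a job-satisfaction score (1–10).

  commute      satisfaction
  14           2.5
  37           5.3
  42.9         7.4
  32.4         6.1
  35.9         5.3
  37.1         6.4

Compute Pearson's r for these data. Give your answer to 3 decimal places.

n = 6, Σx = 199.3, Σy = 33, Σx² = 7120.39, Σy² = 195.36, Σxy = 1173.91
nΣxy − ΣxΣy = 7043.46 − 6576.9 = 466.56
nΣx² − (Σx)² = 42722.34 − 39720.49 = 3001.85; nΣy² − (Σy)² = 1172.16 − 1089 = 83.16
r = 466.56 / √(3001.85 × 83.16) = 466.56 / 499.6337 ≈ 0.934

0.934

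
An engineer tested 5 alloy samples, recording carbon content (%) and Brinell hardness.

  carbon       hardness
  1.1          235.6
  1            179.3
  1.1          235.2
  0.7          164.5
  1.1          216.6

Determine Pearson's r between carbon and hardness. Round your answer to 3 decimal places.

n = 5, Σx = 5, Σy = 1031.2, Σx² = 5.12, Σy² = 216950.7, Σxy = 1050.59
nΣxy − ΣxΣy = 5252.95 − 5156 = 96.95
nΣx² − (Σx)² = 25.6 − 25 = 0.6; nΣy² − (Σy)² = 1084753.5 − 1063373.44 = 21380.06
r = 96.95 / √(0.6 × 21380.06) = 96.95 / 113.2609 ≈ 0.856

0.856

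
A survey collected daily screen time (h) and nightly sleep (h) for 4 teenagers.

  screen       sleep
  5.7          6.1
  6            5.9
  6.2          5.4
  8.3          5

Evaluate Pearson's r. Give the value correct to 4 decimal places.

-0.8895

n = 4, Σx = 26.2, Σy = 22.4, Σx² = 175.82, Σy² = 126.18, Σxy = 145.15
nΣxy − ΣxΣy = 580.6 − 586.88 = -6.28
nΣx² − (Σx)² = 703.28 − 686.44 = 16.84; nΣy² − (Σy)² = 504.72 − 501.76 = 2.96
r = -6.28 / √(16.84 × 2.96) = -6.28 / 7.0602 ≈ -0.8895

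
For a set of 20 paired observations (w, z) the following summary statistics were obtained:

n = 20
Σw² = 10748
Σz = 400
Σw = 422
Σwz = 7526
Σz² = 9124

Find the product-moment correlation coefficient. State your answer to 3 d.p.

-0.635

r = (nΣwz − ΣwΣz) / √[(nΣw² − (Σw)²)(nΣz² − (Σz)²)]
Numerator: 20×7526 − 422×400 = -18280
Denominator: √[(214960 − 178084)(182480 − 160000)] = √[36876 × 22480] = 28791.8822
r = -18280 / 28791.8822 ≈ -0.635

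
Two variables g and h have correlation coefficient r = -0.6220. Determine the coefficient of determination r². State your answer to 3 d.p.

0.387

r² = (-0.6220)² = 0.387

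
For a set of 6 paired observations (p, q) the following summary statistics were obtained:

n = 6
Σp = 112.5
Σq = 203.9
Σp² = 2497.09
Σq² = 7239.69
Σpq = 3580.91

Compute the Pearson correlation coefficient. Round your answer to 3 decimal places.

r = (nΣpq − ΣpΣq) / √[(nΣp² − (Σp)²)(nΣq² − (Σq)²)]
Numerator: 6×3580.91 − 112.5×203.9 = -1453.29
Denominator: √[(14982.54 − 12656.25)(43438.14 − 41575.21)] = √[2326.29 × 1862.93] = 2081.7578
r = -1453.29 / 2081.7578 ≈ -0.698

-0.698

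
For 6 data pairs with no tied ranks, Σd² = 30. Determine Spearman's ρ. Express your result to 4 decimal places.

ρ = 1 − 6Σd² / [n(n²−1)] = 1 − 6×30 / (6×35)
  = 1 − 180/210 = 1 − 0.85714 ≈ 0.1429

0.1429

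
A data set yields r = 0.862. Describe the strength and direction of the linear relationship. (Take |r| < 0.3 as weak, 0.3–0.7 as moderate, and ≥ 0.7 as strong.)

strong positive

r = 0.862 > 0 so the relationship is positive.
|r| = 0.862, which falls in the strong range.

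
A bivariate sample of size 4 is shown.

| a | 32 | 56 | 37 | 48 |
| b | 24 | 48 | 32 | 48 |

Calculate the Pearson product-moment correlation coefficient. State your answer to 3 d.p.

0.951

n = 4, Σa = 173, Σb = 152, Σa² = 7833, Σb² = 6208, Σab = 6944
nΣab − ΣaΣb = 27776 − 26296 = 1480
nΣa² − (Σa)² = 31332 − 29929 = 1403; nΣb² − (Σb)² = 24832 − 23104 = 1728
r = 1480 / √(1403 × 1728) = 1480 / 1557.0434 ≈ 0.951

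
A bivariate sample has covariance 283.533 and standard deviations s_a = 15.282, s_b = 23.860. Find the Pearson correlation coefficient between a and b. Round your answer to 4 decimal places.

0.7776

r = Cov(a,b) / (s_a · s_b) = 283.533 / (15.282 × 23.860)
  = 283.533 / 364.6285 ≈ 0.7776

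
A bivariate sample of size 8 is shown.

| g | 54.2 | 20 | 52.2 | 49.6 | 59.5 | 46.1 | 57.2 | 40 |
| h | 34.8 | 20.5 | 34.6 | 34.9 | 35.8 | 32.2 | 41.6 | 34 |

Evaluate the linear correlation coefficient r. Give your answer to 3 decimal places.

n = 8, Σg = 378.8, Σh = 268.4, Σg² = 19059.94, Σh² = 9251.5, Σgh = 13187.36
nΣgh − ΣgΣh = 105498.88 − 101669.92 = 3828.96
nΣg² − (Σg)² = 152479.52 − 143489.44 = 8990.08; nΣh² − (Σh)² = 74012 − 72038.56 = 1973.44
r = 3828.96 / √(8990.08 × 1973.44) = 3828.96 / 4212.0522 ≈ 0.909

0.909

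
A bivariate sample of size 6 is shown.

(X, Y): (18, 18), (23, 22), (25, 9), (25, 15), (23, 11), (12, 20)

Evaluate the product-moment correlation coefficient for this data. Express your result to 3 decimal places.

-0.552

n = 6, ΣX = 126, ΣY = 95, ΣX² = 2776, ΣY² = 1635, ΣXY = 1923
nΣXY − ΣXΣY = 11538 − 11970 = -432
nΣX² − (ΣX)² = 16656 − 15876 = 780; nΣY² − (ΣY)² = 9810 − 9025 = 785
r = -432 / √(780 × 785) = -432 / 782.4960 ≈ -0.552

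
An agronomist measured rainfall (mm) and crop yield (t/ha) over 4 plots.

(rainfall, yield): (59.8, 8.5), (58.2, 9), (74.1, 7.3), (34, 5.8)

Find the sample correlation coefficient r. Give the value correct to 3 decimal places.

0.571

n = 4, Σx = 226.1, Σy = 30.6, Σx² = 13610.09, Σy² = 240.18, Σxy = 1770.23
nΣxy − ΣxΣy = 7080.92 − 6918.66 = 162.26
nΣx² − (Σx)² = 54440.36 − 51121.21 = 3319.15; nΣy² − (Σy)² = 960.72 − 936.36 = 24.36
r = 162.26 / √(3319.15 × 24.36) = 162.26 / 284.3492 ≈ 0.571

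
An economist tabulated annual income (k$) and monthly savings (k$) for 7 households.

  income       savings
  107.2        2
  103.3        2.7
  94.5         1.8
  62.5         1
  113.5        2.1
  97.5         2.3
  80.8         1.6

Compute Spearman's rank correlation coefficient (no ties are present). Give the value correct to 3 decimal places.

0.714

Rank income: 6, 5, 3, 1, 7, 4, 2
Rank savings: 4, 7, 3, 1, 5, 6, 2
d = rank(income) − rank(savings): 2, -2, 0, 0, 2, -2, 0; Σd² = 16
ρ = 1 − 6Σd² / [n(n²−1)] = 1 − 6×16 / (7×48) = 1 − 96/336 ≈ 0.714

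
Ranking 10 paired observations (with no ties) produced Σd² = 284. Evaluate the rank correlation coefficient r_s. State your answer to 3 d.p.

-0.721

ρ = 1 − 6Σd² / [n(n²−1)] = 1 − 6×284 / (10×99)
  = 1 − 1704/990 = 1 − 1.7212 ≈ -0.721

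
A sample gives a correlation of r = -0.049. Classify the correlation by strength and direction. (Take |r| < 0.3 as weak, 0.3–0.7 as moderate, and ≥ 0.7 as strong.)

r = -0.049 < 0 so the relationship is negative.
|r| = 0.049, which falls in the weak range.

weak negative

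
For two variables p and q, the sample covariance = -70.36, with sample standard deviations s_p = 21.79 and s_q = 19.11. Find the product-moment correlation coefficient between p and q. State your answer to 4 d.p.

r = Cov(p,q) / (s_p · s_q) = -70.36 / (21.79 × 19.11)
  = -70.36 / 416.4069 ≈ -0.1690

-0.1690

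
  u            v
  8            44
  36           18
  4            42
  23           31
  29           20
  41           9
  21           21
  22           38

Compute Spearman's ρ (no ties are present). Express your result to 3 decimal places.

Rank u: 2, 7, 1, 5, 6, 8, 3, 4
Rank v: 8, 2, 7, 5, 3, 1, 4, 6
d = rank(u) − rank(v): -6, 5, -6, 0, 3, 7, -1, -2; Σd² = 160
ρ = 1 − 6Σd² / [n(n²−1)] = 1 − 6×160 / (8×63) = 1 − 960/504 ≈ -0.905

-0.905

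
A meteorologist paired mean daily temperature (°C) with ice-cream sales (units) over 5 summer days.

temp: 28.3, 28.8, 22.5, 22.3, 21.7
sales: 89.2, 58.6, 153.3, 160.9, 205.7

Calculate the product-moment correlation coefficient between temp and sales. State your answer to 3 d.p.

-0.956

n = 5, Σx = 123.6, Σy = 667.7, Σx² = 3104.76, Σy² = 103092.79, Σxy = 15713.05
nΣxy − ΣxΣy = 78565.25 − 82527.72 = -3962.47
nΣx² − (Σx)² = 15523.8 − 15276.96 = 246.84; nΣy² − (Σy)² = 515463.95 − 445823.29 = 69640.66
r = -3962.47 / √(246.84 × 69640.66) = -3962.47 / 4146.0946 ≈ -0.956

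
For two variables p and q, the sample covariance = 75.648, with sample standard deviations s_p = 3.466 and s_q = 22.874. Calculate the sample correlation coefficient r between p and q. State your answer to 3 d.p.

r = Cov(p,q) / (s_p · s_q) = 75.648 / (3.466 × 22.874)
  = 75.648 / 79.2813 ≈ 0.954

0.954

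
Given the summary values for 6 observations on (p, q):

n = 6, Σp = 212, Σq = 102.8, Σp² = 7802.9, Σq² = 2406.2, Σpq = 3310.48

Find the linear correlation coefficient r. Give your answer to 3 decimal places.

-0.717

r = (nΣpq − ΣpΣq) / √[(nΣp² − (Σp)²)(nΣq² − (Σq)²)]
Numerator: 6×3310.48 − 212×102.8 = -1930.72
Denominator: √[(46817.4 − 44944)(14437.2 − 10567.84)] = √[1873.4 × 3869.36] = 2692.3705
r = -1930.72 / 2692.3705 ≈ -0.717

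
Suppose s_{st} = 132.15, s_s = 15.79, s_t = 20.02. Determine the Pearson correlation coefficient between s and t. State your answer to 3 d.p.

r = Cov(s,t) / (s_s · s_t) = 132.15 / (15.79 × 20.02)
  = 132.15 / 316.1158 ≈ 0.418

0.418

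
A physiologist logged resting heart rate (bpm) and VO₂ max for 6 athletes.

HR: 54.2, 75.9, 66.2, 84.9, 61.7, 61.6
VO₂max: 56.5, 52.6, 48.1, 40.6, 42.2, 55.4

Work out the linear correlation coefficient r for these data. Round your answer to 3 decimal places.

-0.566

n = 6, Σx = 404.5, Σy = 295.4, Σx² = 27890.35, Σy² = 14770.98, Σxy = 19702.18
nΣxy − ΣxΣy = 118213.08 − 119489.3 = -1276.22
nΣx² − (Σx)² = 167342.1 − 163620.25 = 3721.85; nΣy² − (Σy)² = 88625.88 − 87261.16 = 1364.72
r = -1276.22 / √(3721.85 × 1364.72) = -1276.22 / 2253.7265 ≈ -0.566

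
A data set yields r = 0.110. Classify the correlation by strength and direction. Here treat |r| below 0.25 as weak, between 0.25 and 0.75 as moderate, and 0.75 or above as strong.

weak positive

r = 0.110 > 0 so the relationship is positive.
|r| = 0.110, which falls in the weak range.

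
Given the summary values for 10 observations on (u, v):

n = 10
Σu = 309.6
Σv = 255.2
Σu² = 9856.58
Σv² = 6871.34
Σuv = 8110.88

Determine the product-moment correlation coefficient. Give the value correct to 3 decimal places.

0.673

r = (nΣuv − ΣuΣv) / √[(nΣu² − (Σu)²)(nΣv² − (Σv)²)]
Numerator: 10×8110.88 − 309.6×255.2 = 2098.88
Denominator: √[(98565.8 − 95852.16)(68713.4 − 65127.04)] = √[2713.64 × 3586.36] = 3119.6298
r = 2098.88 / 3119.6298 ≈ 0.673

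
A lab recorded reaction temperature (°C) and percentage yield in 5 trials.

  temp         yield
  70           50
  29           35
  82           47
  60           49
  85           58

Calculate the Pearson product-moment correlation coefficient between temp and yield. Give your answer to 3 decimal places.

n = 5, Σx = 326, Σy = 239, Σx² = 23290, Σy² = 11699, Σxy = 16239
nΣxy − ΣxΣy = 81195 − 77914 = 3281
nΣx² − (Σx)² = 116450 − 106276 = 10174; nΣy² − (Σy)² = 58495 − 57121 = 1374
r = 3281 / √(10174 × 1374) = 3281 / 3738.8603 ≈ 0.878

0.878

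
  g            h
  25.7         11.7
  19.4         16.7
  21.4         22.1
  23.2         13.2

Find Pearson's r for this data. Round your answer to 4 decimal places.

-0.6633

n = 4, Σg = 89.7, Σh = 63.7, Σg² = 2033.05, Σh² = 1078.43, Σgh = 1403.85
nΣgh − ΣgΣh = 5615.4 − 5713.89 = -98.49
nΣg² − (Σg)² = 8132.2 − 8046.09 = 86.11; nΣh² − (Σh)² = 4313.72 − 4057.69 = 256.03
r = -98.49 / √(86.11 × 256.03) = -98.49 / 148.4815 ≈ -0.6633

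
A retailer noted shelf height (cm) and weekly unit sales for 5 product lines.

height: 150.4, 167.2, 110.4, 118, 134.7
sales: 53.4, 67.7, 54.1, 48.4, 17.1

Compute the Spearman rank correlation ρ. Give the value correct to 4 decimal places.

Rank height: 4, 5, 1, 2, 3
Rank sales: 3, 5, 4, 2, 1
d = rank(height) − rank(sales): 1, 0, -3, 0, 2; Σd² = 14
ρ = 1 − 6Σd² / [n(n²−1)] = 1 − 6×14 / (5×24) = 1 − 84/120 ≈ 0.3000

0.3000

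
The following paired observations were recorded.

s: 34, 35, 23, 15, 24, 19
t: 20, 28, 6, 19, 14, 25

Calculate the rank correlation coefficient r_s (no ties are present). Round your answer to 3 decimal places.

0.371

Rank s: 5, 6, 3, 1, 4, 2
Rank t: 4, 6, 1, 3, 2, 5
d = rank(s) − rank(t): 1, 0, 2, -2, 2, -3; Σd² = 22
ρ = 1 − 6Σd² / [n(n²−1)] = 1 − 6×22 / (6×35) = 1 − 132/210 ≈ 0.371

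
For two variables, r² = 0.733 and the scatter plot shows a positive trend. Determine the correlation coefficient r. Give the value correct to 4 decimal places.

|r| = √0.733 = 0.8562
The association is positive, so r = 0.8562.

0.8562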